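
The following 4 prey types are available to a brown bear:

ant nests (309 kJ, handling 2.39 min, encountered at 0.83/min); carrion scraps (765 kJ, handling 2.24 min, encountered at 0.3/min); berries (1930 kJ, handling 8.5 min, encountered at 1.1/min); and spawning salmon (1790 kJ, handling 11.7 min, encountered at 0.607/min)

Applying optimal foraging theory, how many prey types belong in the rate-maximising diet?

2

Rank by E/h (kJ/min): carrion scraps 342, berries 227, spawning salmon 153, ant nests 129. Include each in turn until the next type's E/h falls below the running intake rate.
Rate on top 1: 137.3. berries: 227 > 137.3 → include.
Rate on top 2: 213.4. spawning salmon: 153 < 213.4 → exclude; stop.
Optimal diet: carrion scraps, berries — 2 of 4 types.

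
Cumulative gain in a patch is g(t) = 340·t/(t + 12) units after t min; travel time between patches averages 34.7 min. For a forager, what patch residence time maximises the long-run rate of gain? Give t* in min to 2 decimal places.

By the marginal value theorem, leave when the instantaneous gain rate g'(t) equals the habitat-wide average g(t)/(T + t).
g'(t) = 340·12/(t + 12)². Setting 340·12/(t+12)² = 340t/[(t+12)(34.7+t)] gives 12(34.7+t) = t(t+12), so t² = 12×34.7 = 416.4.
t* = √416.4 = 20.41 min.

20.41 min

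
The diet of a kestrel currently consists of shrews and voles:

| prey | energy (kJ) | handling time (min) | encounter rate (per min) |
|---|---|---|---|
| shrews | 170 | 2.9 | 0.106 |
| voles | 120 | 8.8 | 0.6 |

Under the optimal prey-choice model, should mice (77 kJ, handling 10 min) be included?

On shrews and voles alone, R = ΣλE/(1+Σλh) = 90.02/6.587 = 13.67 kJ/min.
mice: E/h = 77/10 = 7.7 kJ/min.
7.7 < 13.67, so adding mice would lower the average — exclude it.

No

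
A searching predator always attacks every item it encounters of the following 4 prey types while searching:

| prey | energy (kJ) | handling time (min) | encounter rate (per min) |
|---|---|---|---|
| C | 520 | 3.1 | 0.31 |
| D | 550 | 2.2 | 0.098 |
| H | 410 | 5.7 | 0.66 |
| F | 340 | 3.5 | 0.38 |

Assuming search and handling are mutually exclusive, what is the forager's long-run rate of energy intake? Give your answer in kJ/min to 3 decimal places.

Energy encountered per unit search time: 0.31×520 + 0.098×550 + 0.66×410 + 0.38×340 = 614.9 kJ/min.
Handling time per unit search time: 0.31×3.1 + 0.098×2.2 + 0.66×5.7 + 0.38×3.5 = 6.269.
Rate = 614.9/(1 + 6.269) = 84.6 kJ/min.

84.597 kJ/min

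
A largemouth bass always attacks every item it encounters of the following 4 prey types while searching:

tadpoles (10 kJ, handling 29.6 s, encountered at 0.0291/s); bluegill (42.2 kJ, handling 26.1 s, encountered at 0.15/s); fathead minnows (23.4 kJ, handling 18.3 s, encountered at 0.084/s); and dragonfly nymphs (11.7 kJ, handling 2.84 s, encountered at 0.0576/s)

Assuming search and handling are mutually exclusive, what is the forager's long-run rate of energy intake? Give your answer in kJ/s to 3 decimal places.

1.239 kJ/s

Energy encountered per unit search time: 0.0291×10 + 0.15×42.2 + 0.084×23.4 + 0.0576×11.7 = 9.261 kJ/s.
Handling time per unit search time: 0.0291×29.6 + 0.15×26.1 + 0.084×18.3 + 0.0576×2.84 = 6.477.
Rate = 9.261/(1 + 6.477) = 1.239 kJ/s.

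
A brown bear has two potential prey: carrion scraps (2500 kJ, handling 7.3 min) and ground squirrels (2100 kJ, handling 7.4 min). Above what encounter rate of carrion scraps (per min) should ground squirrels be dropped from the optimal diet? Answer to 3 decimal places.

0.662 per min

At the threshold, the rate on carrion scraps alone equals the profitability of ground squirrels: λ·2500/(1 + λ·7.3) = 2100/7.4 = 283.8.
Rearranging, λ(2500 − 283.8×7.3) = 283.8, so λ = 283.8/428.4 = 0.6625 per min.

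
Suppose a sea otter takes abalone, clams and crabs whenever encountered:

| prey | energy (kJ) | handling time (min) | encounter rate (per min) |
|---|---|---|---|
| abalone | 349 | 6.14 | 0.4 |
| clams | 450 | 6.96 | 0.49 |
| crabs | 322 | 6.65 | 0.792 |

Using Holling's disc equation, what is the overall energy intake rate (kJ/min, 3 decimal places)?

50.698 kJ/min

Energy encountered per unit search time: 0.4×349 + 0.49×450 + 0.792×322 = 615.1 kJ/min.
Handling time per unit search time: 0.4×6.14 + 0.49×6.96 + 0.792×6.65 = 11.13.
Rate = 615.1/(1 + 11.13) = 50.7 kJ/min.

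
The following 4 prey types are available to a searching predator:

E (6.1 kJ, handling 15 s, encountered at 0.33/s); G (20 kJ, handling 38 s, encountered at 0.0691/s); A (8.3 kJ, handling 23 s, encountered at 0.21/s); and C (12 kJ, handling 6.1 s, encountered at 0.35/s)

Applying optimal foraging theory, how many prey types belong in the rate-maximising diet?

1

E/h in descending order: C 1.97, G 0.526, E 0.407, A 0.361 kJ/s. The optimal diet is the largest prefix of this list for which every included type satisfies E_i/h_i > R on the types above it.
Rate on top 1: 1.34. G: 0.526 < 1.34 → exclude; stop.
Optimal diet: C — 1 of 4 types.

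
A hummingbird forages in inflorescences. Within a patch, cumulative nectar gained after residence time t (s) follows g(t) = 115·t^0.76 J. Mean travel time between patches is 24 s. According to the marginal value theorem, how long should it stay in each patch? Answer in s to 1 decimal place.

76.0 s

Optimal t* satisfies g'(t*) = g(t*)/(T + t*).
g'(t) = 0.76·115·t^-0.24. Setting 0.76·115·t^-0.24 = 115·t^0.76/(24+t) gives 0.76(24+t) = t, so 0.24·t = 0.76×24.
t* = 0.76×24/0.24 = 76 s.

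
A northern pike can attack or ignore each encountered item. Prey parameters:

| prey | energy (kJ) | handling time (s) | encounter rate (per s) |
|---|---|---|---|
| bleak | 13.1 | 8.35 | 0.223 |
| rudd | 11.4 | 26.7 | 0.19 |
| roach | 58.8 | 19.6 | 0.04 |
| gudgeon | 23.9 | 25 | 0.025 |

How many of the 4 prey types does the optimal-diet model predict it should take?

2

Rank by E/h (kJ/s): roach 3, bleak 1.57, gudgeon 0.956, rudd 0.427. Include each in turn until the next type's E/h falls below the running intake rate.
Rate on top 1: 1.318. bleak: 1.57 > 1.318 → include.
Rate on top 2: 1.446. gudgeon: 0.956 < 1.446 → exclude; stop.
Optimal diet: roach, bleak — 2 of 4 types.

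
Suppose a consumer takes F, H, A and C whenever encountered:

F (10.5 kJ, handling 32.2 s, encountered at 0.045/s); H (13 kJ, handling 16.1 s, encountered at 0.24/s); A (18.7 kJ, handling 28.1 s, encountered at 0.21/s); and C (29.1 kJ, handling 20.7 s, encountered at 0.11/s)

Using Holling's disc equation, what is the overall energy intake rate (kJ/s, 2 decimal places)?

0.74 kJ/s

R = (0.045×10.5 + 0.24×13 + 0.21×18.7 + 0.11×29.1) / (1 + 0.045×32.2 + 0.24×16.1 + 0.21×28.1 + 0.11×20.7) = 10.72/14.49 = 0.7398 kJ/s.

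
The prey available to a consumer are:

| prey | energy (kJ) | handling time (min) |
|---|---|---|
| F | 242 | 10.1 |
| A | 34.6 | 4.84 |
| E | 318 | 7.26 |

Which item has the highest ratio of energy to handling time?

E

Profitability E/h (kJ/min): F = 242/10.1 = 24, A = 34.6/4.84 = 7.15, E = 318/7.26 = 43.8.
Ranked: E > F > A.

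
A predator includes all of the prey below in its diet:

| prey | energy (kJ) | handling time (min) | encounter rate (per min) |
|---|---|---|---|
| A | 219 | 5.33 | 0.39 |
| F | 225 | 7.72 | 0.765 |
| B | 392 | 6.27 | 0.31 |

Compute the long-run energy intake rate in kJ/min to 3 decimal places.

R = Σλ_iE_i / (1 + Σλ_ih_i)
Numerator: 0.39×219 + 0.765×225 + 0.31×392 = 379.1
Denominator: 1 + 0.39×5.33 + 0.765×7.72 + 0.31×6.27 = 10.93
R = 379.1/10.93 = 34.69 kJ/min

34.686 kJ/min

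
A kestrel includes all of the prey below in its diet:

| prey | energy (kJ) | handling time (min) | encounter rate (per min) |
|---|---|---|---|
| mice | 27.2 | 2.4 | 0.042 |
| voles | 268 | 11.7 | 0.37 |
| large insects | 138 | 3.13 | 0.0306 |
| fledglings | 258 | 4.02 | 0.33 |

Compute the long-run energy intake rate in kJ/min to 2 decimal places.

R = Σλ_iE_i / (1 + Σλ_ih_i)
Numerator: 0.042×27.2 + 0.37×268 + 0.0306×138 + 0.33×258 = 189.7
Denominator: 1 + 0.042×2.4 + 0.37×11.7 + 0.0306×3.13 + 0.33×4.02 = 6.852
R = 189.7/6.852 = 27.68 kJ/min

27.68 kJ/min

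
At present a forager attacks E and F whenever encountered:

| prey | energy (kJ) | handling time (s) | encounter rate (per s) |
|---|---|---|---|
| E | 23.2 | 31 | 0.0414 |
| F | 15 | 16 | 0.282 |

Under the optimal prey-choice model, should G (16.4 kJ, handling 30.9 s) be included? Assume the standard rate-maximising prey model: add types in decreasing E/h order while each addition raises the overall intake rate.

On E and F alone, R = ΣλE/(1+Σλh) = 5.19/6.795 = 0.7638 kJ/s.
Profitability of G: 16.4/30.9 = 0.5307 kJ/s.
Since 0.5307 < R, time spent handling G is better spent searching.

No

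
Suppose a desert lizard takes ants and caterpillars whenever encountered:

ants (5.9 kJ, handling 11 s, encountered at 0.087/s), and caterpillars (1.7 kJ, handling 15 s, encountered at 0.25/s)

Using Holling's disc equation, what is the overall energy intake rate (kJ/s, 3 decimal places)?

R = (0.087×5.9 + 0.25×1.7) / (1 + 0.087×11 + 0.25×15) = 0.9383/5.707 = 0.1644 kJ/s.

0.164 kJ/s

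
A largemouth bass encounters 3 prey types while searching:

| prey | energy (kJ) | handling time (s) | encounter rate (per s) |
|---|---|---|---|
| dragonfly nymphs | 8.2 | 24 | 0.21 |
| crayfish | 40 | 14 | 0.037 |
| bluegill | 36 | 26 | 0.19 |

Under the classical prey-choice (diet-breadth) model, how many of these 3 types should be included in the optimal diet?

2

E/h in descending order: crayfish 2.86, bluegill 1.38, dragonfly nymphs 0.342 kJ/s. The optimal diet is the largest prefix of this list for which every included type satisfies E_i/h_i > R on the types above it.
Rate on top 1: 0.975. bluegill: 1.38 > 0.975 → include.
Rate on top 2: 1.288. dragonfly nymphs: 0.342 < 1.288 → exclude; stop.
Optimal diet: crayfish, bluegill — 2 of 3 types.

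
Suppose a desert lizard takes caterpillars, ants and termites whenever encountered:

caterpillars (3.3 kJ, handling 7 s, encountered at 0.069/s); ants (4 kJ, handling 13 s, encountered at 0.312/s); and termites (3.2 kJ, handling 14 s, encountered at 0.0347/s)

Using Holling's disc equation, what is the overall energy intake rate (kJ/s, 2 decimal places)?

0.26 kJ/s

R = (0.069×3.3 + 0.312×4 + 0.0347×3.2) / (1 + 0.069×7 + 0.312×13 + 0.0347×14) = 1.587/6.025 = 0.2634 kJ/s.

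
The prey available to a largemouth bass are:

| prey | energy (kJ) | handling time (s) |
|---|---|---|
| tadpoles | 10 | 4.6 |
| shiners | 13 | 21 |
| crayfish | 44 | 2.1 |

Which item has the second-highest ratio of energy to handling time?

Profitability E/h (kJ/s): tadpoles = 10/4.6 = 2.17, shiners = 13/21 = 0.619, crayfish = 44/2.1 = 21.
Ranked: crayfish > tadpoles > shiners.

tadpoles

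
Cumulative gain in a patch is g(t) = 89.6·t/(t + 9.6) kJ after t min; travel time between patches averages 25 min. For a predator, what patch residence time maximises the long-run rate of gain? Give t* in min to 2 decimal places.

15.49 min

Optimal t* satisfies g'(t*) = g(t*)/(T + t*).
g'(t) = 89.6·9.6/(t + 9.6)². Setting 89.6·9.6/(t+9.6)² = 89.6t/[(t+9.6)(25+t)] gives 9.6(25+t) = t(t+9.6), so t² = 9.6×25 = 240.
t* = √240 = 15.49 min.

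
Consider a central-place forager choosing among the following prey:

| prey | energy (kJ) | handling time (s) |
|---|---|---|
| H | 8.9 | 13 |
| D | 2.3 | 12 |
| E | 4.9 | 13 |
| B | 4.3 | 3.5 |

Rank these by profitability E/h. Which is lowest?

D

Profitability E/h (kJ/s): H = 8.9/13 = 0.685, D = 2.3/12 = 0.192, E = 4.9/13 = 0.377, B = 4.3/3.5 = 1.23.
Ranked: B > H > E > D.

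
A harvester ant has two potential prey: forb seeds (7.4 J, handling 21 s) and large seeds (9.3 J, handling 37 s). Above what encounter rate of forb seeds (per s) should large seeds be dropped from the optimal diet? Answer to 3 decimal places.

0.118 per s

At the threshold, the rate on forb seeds alone equals the profitability of large seeds: λ·7.4/(1 + λ·21) = 9.3/37 = 0.2514.
Rearranging, λ(7.4 − 0.2514×21) = 0.2514, so λ = 0.2514/2.122 = 0.1185 per s.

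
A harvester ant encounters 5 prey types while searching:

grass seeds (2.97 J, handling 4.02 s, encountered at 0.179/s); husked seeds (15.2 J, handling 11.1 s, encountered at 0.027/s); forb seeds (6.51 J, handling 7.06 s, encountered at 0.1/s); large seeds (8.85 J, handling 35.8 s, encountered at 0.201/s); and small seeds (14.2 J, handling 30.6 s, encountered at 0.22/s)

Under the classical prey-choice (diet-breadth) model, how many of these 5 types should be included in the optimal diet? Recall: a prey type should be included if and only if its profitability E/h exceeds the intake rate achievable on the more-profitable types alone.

3

Rank by E/h (J/s): husked seeds 1.37, forb seeds 0.922, grass seeds 0.739, small seeds 0.464, large seeds 0.247. Include each in turn until the next type's E/h falls below the running intake rate.
Rate on top 1: 0.3158. forb seeds: 0.922 > 0.3158 → include.
Rate on top 2: 0.5292. grass seeds: 0.739 > 0.5292 → include.
Rate on top 3: 0.5845. small seeds: 0.464 < 0.5845 → exclude; stop.
Optimal diet: husked seeds, forb seeds, grass seeds — 3 of 5 types.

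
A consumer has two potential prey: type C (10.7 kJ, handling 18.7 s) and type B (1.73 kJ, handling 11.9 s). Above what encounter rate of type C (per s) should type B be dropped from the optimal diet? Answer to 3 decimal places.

0.018 per s

The zero-one rule: include type B iff E₂/h₂ > λE₁/(1+λh₁). Equality gives the switch point.
λE₁h₂ = E₂ + λE₂h₁ ⇒ λ = E₂/(E₁h₂ − E₂h₁) = 1.73/(127.3 − 32.35) = 0.01821 per s.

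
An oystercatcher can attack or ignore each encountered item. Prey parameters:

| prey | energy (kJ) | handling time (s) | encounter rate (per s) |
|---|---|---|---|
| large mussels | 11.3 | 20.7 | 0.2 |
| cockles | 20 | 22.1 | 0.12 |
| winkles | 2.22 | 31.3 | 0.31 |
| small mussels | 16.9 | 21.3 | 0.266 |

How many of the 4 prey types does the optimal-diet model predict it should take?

E/h in descending order: cockles 0.905, small mussels 0.793, large mussels 0.546, winkles 0.0709 kJ/s. The optimal diet is the largest prefix of this list for which every included type satisfies E_i/h_i > R on the types above it.
Rate on top 1: 0.6572. small mussels: 0.793 > 0.6572 → include.
Rate on top 2: 0.74. large mussels: 0.546 < 0.74 → exclude; stop.
Optimal diet: cockles, small mussels — 2 of 4 types.

2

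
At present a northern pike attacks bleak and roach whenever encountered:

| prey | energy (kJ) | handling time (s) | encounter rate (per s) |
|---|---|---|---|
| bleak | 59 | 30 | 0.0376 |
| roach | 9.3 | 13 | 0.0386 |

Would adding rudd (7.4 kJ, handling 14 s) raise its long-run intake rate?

Current rate: (0.0376×59 + 0.0386×9.3)/(1 + 0.0376×30 + 0.0386×13) = 0.9801 kJ/s.
Profitability of rudd: 7.4/14 = 0.5286 kJ/s.
0.5286 < 0.9801, so adding rudd would lower the average — exclude it.

No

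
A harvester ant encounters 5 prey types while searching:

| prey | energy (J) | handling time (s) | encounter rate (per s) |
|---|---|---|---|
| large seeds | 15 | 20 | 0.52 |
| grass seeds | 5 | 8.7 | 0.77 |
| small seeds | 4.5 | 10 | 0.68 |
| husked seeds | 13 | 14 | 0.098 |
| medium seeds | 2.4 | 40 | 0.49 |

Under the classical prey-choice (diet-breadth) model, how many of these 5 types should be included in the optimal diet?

2

Profitabilities (E/h, J/s): husked seeds 0.929, large seeds 0.75, grass seeds 0.575, small seeds 0.45, medium seeds 0.06. Add prey in this order while the next type's profitability exceeds the intake rate on those already taken.
Rate on top 1: 0.5371. large seeds: 0.75 > 0.5371 → include.
Rate on top 2: 0.7105. grass seeds: 0.575 < 0.7105 → exclude; stop.
Optimal diet: husked seeds, large seeds — 2 of 5 types.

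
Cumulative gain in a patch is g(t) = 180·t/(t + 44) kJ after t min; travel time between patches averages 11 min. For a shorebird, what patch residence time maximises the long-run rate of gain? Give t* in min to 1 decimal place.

22.0 min

Optimal t* satisfies g'(t*) = g(t*)/(T + t*).
g'(t) = 180·44/(t + 44)². Setting 180·44/(t+44)² = 180t/[(t+44)(11+t)] gives 44(11+t) = t(t+44), so t² = 44×11 = 484.
t* = √484 = 22 min.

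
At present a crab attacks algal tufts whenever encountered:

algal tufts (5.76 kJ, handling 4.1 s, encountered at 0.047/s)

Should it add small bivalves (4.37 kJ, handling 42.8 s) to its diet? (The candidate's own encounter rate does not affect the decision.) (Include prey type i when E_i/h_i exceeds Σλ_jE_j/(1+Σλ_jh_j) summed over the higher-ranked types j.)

On algal tufts alone, R = ΣλE/(1+Σλh) = 0.2707/1.193 = 0.227 kJ/s.
Profitability of small bivalves: 4.37/42.8 = 0.1021 kJ/s.
Since 0.1021 < R, time spent handling small bivalves is better spent searching.

No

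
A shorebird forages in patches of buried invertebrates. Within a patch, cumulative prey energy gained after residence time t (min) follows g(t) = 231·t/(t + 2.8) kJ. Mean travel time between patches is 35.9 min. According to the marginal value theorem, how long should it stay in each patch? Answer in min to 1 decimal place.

10.0 min

Optimal t* satisfies g'(t*) = g(t*)/(T + t*).
g'(t) = 231·2.8/(t + 2.8)². Setting 231·2.8/(t+2.8)² = 231t/[(t+2.8)(35.9+t)] gives 2.8(35.9+t) = t(t+2.8), so t² = 2.8×35.9 = 100.5.
t* = √100.5 = 10.03 min.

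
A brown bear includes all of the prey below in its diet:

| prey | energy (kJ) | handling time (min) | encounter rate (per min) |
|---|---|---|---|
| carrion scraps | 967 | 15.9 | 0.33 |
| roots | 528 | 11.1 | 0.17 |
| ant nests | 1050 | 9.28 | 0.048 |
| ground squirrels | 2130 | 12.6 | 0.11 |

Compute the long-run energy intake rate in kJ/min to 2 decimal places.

R = (0.33×967 + 0.17×528 + 0.048×1050 + 0.11×2130) / (1 + 0.33×15.9 + 0.17×11.1 + 0.048×9.28 + 0.11×12.6) = 693.6/9.965 = 69.6 kJ/min.

69.60 kJ/min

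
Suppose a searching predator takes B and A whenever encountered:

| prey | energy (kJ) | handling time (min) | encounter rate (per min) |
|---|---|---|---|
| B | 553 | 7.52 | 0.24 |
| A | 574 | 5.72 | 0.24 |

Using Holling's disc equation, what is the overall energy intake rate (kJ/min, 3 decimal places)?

R = Σλ_iE_i / (1 + Σλ_ih_i)
Numerator: 0.24×553 + 0.24×574 = 270.5
Denominator: 1 + 0.24×7.52 + 0.24×5.72 = 4.178
R = 270.5/4.178 = 64.75 kJ/min

64.745 kJ/min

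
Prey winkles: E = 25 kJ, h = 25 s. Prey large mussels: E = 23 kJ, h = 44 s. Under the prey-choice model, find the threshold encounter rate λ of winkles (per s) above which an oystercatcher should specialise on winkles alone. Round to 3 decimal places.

0.044 per s

At the threshold, the rate on winkles alone equals the profitability of large mussels: λ·25/(1 + λ·25) = 23/44 = 0.5227.
Rearranging, λ(25 − 0.5227×25) = 0.5227, so λ = 0.5227/11.93 = 0.04381 per s.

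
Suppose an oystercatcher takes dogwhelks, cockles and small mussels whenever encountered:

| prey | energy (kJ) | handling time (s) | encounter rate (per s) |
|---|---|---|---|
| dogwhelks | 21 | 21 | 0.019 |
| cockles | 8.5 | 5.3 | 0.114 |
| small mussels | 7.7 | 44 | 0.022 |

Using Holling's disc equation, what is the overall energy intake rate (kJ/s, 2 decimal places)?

0.52 kJ/s

Energy encountered per unit search time: 0.019×21 + 0.114×8.5 + 0.022×7.7 = 1.537 kJ/s.
Handling time per unit search time: 0.019×21 + 0.114×5.3 + 0.022×44 = 1.971.
Rate = 1.537/(1 + 1.971) = 0.5174 kJ/s.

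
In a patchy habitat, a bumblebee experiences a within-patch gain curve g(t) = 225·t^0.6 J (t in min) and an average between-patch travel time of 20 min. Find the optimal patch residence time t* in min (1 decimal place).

Optimal t* satisfies g'(t*) = g(t*)/(T + t*).
g'(t) = 0.6·225·t^-0.4. Setting 0.6·225·t^-0.4 = 225·t^0.6/(20+t) gives 0.6(20+t) = t, so 0.40·t = 0.6×20.
t* = 0.6×20/0.40 = 30 min.

30.0 min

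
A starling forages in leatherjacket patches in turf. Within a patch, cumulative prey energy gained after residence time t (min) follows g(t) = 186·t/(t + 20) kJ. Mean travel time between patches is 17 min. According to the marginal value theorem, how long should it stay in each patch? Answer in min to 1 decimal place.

18.4 min

Optimal t* satisfies g'(t*) = g(t*)/(T + t*).
g'(t) = 186·20/(t + 20)². Setting 186·20/(t+20)² = 186t/[(t+20)(17+t)] gives 20(17+t) = t(t+20), so t² = 20×17 = 340.
t* = √340 = 18.44 min.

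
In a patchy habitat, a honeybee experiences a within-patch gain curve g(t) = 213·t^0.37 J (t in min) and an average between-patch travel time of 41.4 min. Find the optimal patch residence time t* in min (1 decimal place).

24.3 min

By the marginal value theorem, leave when the instantaneous gain rate g'(t) equals the habitat-wide average g(t)/(T + t).
g'(t) = 0.37·213·t^-0.63. Setting 0.37·213·t^-0.63 = 213·t^0.37/(41.4+t) gives 0.37(41.4+t) = t, so 0.63·t = 0.37×41.4.
t* = 0.37×41.4/0.63 = 24.31 min.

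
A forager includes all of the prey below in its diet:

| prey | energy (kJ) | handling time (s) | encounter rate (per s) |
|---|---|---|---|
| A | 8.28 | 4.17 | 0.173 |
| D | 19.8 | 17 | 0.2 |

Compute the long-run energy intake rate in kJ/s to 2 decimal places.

1.05 kJ/s

R = (0.173×8.28 + 0.2×19.8) / (1 + 0.173×4.17 + 0.2×17) = 5.392/5.121 = 1.053 kJ/s.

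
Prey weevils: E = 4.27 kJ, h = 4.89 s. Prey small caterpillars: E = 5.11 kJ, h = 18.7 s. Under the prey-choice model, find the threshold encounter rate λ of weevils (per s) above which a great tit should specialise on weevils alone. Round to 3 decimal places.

0.093 per s

The zero-one rule: include small caterpillars iff E₂/h₂ > λE₁/(1+λh₁). Equality gives the switch point.
λE₁h₂ = E₂ + λE₂h₁ ⇒ λ = E₂/(E₁h₂ − E₂h₁) = 5.11/(79.85 − 24.99) = 0.09314 per s.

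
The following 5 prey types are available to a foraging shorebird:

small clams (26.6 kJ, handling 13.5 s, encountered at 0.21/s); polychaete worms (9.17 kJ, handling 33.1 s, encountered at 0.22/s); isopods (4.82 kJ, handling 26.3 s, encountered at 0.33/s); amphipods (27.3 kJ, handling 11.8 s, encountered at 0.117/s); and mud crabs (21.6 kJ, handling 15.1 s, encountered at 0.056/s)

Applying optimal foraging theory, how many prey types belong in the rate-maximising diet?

E/h in descending order: amphipods 2.31, small clams 1.97, mud crabs 1.43, polychaete worms 0.277, isopods 0.183 kJ/s. The optimal diet is the largest prefix of this list for which every included type satisfies E_i/h_i > R on the types above it.
Rate on top 1: 1.342. small clams: 1.97 > 1.342 → include.
Rate on top 2: 1.683. mud crabs: 1.43 < 1.683 → exclude; stop.
Optimal diet: amphipods, small clams — 2 of 5 types.

2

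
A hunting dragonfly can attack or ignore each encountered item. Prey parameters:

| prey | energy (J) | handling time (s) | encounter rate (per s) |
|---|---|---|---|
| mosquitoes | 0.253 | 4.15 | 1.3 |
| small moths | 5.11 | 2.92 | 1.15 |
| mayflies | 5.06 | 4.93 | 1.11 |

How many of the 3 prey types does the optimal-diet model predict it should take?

1

E/h in descending order: small moths 1.75, mayflies 1.03, mosquitoes 0.061 J/s. The optimal diet is the largest prefix of this list for which every included type satisfies E_i/h_i > R on the types above it.
Rate on top 1: 1.348. mayflies: 1.03 < 1.348 → exclude; stop.
Optimal diet: small moths — 1 of 3 types.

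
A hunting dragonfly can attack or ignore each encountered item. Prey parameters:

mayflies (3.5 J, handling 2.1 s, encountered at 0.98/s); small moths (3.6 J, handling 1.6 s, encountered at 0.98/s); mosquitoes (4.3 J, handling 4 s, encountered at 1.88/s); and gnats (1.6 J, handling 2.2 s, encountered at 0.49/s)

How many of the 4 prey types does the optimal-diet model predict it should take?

2

E/h in descending order: small moths 2.25, mayflies 1.67, mosquitoes 1.07, gnats 0.727 J/s. The optimal diet is the largest prefix of this list for which every included type satisfies E_i/h_i > R on the types above it.
Rate on top 1: 1.374. mayflies: 1.67 > 1.374 → include.
Rate on top 2: 1.504. mosquitoes: 1.07 < 1.504 → exclude; stop.
Optimal diet: small moths, mayflies — 2 of 4 types.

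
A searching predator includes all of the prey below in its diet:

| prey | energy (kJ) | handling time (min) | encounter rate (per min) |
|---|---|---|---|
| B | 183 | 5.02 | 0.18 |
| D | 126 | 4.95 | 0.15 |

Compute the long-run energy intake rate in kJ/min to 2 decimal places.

R = Σλ_iE_i / (1 + Σλ_ih_i)
Numerator: 0.18×183 + 0.15×126 = 51.84
Denominator: 1 + 0.18×5.02 + 0.15×4.95 = 2.646
R = 51.84/2.646 = 19.59 kJ/min

19.59 kJ/min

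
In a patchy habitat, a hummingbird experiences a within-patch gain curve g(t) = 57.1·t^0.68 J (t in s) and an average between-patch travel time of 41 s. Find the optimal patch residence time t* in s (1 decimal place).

Maximise g(t)/(T+t): set derivative to zero → g'(t)(T+t) = g(t).
g'(t) = 0.68·57.1·t^-0.32. Setting 0.68·57.1·t^-0.32 = 57.1·t^0.68/(41+t) gives 0.68(41+t) = t, so 0.32·t = 0.68×41.
t* = 0.68×41/0.32 = 87.13 s.

87.1 s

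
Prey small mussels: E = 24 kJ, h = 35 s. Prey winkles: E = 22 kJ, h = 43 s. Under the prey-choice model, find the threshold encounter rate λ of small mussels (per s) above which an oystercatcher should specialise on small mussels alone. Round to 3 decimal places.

0.084 per s

The zero-one rule: include winkles iff E₂/h₂ > λE₁/(1+λh₁). Equality gives the switch point.
λE₁h₂ = E₂ + λE₂h₁ ⇒ λ = E₂/(E₁h₂ − E₂h₁) = 22/(1032 − 770) = 0.08397 per s.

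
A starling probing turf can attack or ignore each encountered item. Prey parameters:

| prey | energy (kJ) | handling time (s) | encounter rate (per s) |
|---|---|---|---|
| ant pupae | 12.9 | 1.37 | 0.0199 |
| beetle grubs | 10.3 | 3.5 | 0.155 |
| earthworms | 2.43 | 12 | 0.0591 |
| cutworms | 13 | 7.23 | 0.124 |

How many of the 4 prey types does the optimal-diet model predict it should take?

E/h in descending order: ant pupae 9.42, beetle grubs 2.94, cutworms 1.8, earthworms 0.203 kJ/s. The optimal diet is the largest prefix of this list for which every included type satisfies E_i/h_i > R on the types above it.
Rate on top 1: 0.2499. beetle grubs: 2.94 > 0.2499 → include.
Rate on top 2: 1.181. cutworms: 1.8 > 1.181 → include.
Rate on top 3: 1.405. earthworms: 0.203 < 1.405 → exclude; stop.
Optimal diet: ant pupae, beetle grubs, cutworms — 3 of 4 types.

3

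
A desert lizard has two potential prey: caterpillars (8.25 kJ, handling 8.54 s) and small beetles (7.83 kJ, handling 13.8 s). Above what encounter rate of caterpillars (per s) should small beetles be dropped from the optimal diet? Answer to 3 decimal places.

0.167 per s

Drop small beetles once their profitability E₂/h₂ falls below the rate achievable on caterpillars alone: E₂/h₂ = λE₁/(1 + λh₁).
Solve for λ: λE₁h₂ = E₂(1 + λh₁) → λ(E₁h₂ − E₂h₁) = E₂ → λ = E₂/(E₁h₂ − E₂h₁).
λ = 7.83/(8.25×13.8 − 7.83×8.54) = 7.83/46.98 = 0.1667 per s.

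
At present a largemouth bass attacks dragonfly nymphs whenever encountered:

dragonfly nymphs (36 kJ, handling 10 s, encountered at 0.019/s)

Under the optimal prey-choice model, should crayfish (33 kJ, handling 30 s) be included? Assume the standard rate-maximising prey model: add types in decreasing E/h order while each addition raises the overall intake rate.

On dragonfly nymphs alone, R = ΣλE/(1+Σλh) = 0.684/1.19 = 0.5748 kJ/s.
Profitability of crayfish: 33/30 = 1.1 kJ/s.
1.1 > 0.5748, so adding crayfish raises the average — include it.

Yes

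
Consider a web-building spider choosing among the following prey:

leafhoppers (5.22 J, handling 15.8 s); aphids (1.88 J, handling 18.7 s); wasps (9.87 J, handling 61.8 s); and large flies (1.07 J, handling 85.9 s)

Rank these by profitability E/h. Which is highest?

leafhoppers

Profitability E/h (J/s): leafhoppers = 5.22/15.8 = 0.33, aphids = 1.88/18.7 = 0.101, wasps = 9.87/61.8 = 0.16, large flies = 1.07/85.9 = 0.0125.
Ranked: leafhoppers > wasps > aphids > large flies.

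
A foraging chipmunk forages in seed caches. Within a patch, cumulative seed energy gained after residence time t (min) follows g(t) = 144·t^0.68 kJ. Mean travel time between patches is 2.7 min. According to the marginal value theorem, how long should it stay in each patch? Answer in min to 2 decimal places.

Optimal t* satisfies g'(t*) = g(t*)/(T + t*).
g'(t) = 0.68·144·t^-0.32. Setting 0.68·144·t^-0.32 = 144·t^0.68/(2.7+t) gives 0.68(2.7+t) = t, so 0.32·t = 0.68×2.7.
t* = 0.68×2.7/0.32 = 5.738 min.

5.74 min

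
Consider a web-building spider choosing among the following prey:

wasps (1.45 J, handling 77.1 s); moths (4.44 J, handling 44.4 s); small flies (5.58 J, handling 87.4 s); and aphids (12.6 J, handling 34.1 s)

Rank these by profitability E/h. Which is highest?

aphids

In descending order of E/h:
aphids: 12.6/34.1 = 0.37 J/s
moths: 4.44/44.4 = 0.1 J/s
small flies: 5.58/87.4 = 0.0638 J/s
wasps: 1.45/77.1 = 0.0188 J/s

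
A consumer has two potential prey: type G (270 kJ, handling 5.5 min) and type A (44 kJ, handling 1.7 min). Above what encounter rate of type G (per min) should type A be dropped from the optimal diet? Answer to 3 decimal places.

At the threshold, the rate on type G alone equals the profitability of type A: λ·270/(1 + λ·5.5) = 44/1.7 = 25.88.
Rearranging, λ(270 − 25.88×5.5) = 25.88, so λ = 25.88/127.6 = 0.2028 per min.

0.203 per min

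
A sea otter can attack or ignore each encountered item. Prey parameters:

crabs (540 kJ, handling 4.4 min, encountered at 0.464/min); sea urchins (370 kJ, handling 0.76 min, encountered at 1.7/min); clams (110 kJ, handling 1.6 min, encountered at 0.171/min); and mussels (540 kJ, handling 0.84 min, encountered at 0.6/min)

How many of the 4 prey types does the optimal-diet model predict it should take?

Profitabilities (E/h, kJ/min): mussels 643, sea urchins 487, crabs 123, clams 68.8. Add prey in this order while the next type's profitability exceeds the intake rate on those already taken.
Rate on top 1: 215.4. sea urchins: 487 > 215.4 → include.
Rate on top 2: 340.8. crabs: 123 < 340.8 → exclude; stop.
Optimal diet: mussels, sea urchins — 2 of 4 types.

2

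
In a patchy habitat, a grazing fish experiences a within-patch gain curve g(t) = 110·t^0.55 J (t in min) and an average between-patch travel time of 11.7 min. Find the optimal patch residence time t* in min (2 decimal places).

Optimal t* satisfies g'(t*) = g(t*)/(T + t*).
g'(t) = 0.55·110·t^-0.45. Setting 0.55·110·t^-0.45 = 110·t^0.55/(11.7+t) gives 0.55(11.7+t) = t, so 0.45·t = 0.55×11.7.
t* = 0.55×11.7/0.45 = 14.3 min.

14.30 min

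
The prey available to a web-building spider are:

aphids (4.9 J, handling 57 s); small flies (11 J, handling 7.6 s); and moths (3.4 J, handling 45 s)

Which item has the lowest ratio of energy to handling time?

Profitability E/h (J/s): aphids = 4.9/57 = 0.086, small flies = 11/7.6 = 1.45, moths = 3.4/45 = 0.0756.
Ranked: small flies > aphids > moths.

moths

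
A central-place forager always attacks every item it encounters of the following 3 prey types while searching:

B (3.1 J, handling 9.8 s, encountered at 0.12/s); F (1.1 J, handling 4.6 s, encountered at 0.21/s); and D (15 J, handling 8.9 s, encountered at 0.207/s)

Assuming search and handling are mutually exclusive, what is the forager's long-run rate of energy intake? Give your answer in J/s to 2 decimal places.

0.74 J/s

R = Σλ_iE_i / (1 + Σλ_ih_i)
Numerator: 0.12×3.1 + 0.21×1.1 + 0.207×15 = 3.708
Denominator: 1 + 0.12×9.8 + 0.21×4.6 + 0.207×8.9 = 4.984
R = 3.708/4.984 = 0.7439 J/s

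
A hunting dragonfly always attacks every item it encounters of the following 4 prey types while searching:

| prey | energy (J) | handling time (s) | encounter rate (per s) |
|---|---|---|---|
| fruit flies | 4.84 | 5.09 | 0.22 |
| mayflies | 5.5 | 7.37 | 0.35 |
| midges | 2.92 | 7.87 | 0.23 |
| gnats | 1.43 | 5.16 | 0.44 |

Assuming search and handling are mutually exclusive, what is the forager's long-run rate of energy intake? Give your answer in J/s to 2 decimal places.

R = (0.22×4.84 + 0.35×5.5 + 0.23×2.92 + 0.44×1.43) / (1 + 0.22×5.09 + 0.35×7.37 + 0.23×7.87 + 0.44×5.16) = 4.291/8.78 = 0.4887 J/s.

0.49 J/s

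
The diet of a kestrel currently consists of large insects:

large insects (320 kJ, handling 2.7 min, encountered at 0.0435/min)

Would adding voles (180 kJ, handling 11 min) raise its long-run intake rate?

On large insects alone, R = ΣλE/(1+Σλh) = 13.92/1.117 = 12.46 kJ/min.
Profitability of voles: 180/11 = 16.36 kJ/min.
Since 16.36 > R, including voles increases the long-run rate.

Yes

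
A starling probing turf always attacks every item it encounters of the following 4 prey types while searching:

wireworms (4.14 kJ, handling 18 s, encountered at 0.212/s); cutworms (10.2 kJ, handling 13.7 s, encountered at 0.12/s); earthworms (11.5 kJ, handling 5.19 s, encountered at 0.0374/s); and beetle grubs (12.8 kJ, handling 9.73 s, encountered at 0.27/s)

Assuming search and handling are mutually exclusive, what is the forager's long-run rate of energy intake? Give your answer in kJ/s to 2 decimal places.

R = (0.212×4.14 + 0.12×10.2 + 0.0374×11.5 + 0.27×12.8) / (1 + 0.212×18 + 0.12×13.7 + 0.0374×5.19 + 0.27×9.73) = 5.988/9.281 = 0.6452 kJ/s.

0.65 kJ/s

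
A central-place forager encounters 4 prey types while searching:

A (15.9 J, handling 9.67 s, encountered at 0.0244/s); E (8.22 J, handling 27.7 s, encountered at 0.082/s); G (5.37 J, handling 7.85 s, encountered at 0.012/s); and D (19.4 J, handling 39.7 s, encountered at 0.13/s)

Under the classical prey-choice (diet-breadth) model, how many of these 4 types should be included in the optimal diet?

E/h in descending order: A 1.64, G 0.684, D 0.489, E 0.297 J/s. The optimal diet is the largest prefix of this list for which every included type satisfies E_i/h_i > R on the types above it.
Rate on top 1: 0.3139. G: 0.684 > 0.3139 → include.
Rate on top 2: 0.3401. D: 0.489 > 0.3401 → include.
Rate on top 3: 0.4582. E: 0.297 < 0.4582 → exclude; stop.
Optimal diet: A, G, D — 3 of 4 types.

3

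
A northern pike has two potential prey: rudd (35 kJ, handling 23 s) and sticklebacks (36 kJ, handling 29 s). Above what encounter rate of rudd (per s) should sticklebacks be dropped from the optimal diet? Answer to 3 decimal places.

Drop sticklebacks once their profitability E₂/h₂ falls below the rate achievable on rudd alone: E₂/h₂ = λE₁/(1 + λh₁).
Solve for λ: λE₁h₂ = E₂(1 + λh₁) → λ(E₁h₂ − E₂h₁) = E₂ → λ = E₂/(E₁h₂ − E₂h₁).
λ = 36/(35×29 − 36×23) = 36/187 = 0.1925 per s.

0.193 per s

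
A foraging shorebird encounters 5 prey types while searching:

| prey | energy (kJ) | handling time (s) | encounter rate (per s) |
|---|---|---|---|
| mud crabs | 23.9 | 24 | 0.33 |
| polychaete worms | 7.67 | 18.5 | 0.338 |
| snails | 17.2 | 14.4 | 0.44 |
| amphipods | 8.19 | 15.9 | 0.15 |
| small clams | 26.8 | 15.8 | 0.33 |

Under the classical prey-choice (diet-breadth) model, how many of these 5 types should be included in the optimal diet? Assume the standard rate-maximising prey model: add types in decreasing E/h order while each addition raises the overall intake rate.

1

Profitabilities (E/h, kJ/s): small clams 1.7, snails 1.19, mud crabs 0.996, amphipods 0.515, polychaete worms 0.415. Add prey in this order while the next type's profitability exceeds the intake rate on those already taken.
Rate on top 1: 1.423. snails: 1.19 < 1.423 → exclude; stop.
Optimal diet: small clams — 1 of 5 types.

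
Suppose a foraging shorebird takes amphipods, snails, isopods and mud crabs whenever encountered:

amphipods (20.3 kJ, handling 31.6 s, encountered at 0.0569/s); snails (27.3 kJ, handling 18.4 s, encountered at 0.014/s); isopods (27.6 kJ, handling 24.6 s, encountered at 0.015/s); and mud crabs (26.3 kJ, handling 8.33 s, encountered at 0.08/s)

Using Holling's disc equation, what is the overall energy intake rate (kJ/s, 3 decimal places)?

0.991 kJ/s

R = Σλ_iE_i / (1 + Σλ_ih_i)
Numerator: 0.0569×20.3 + 0.014×27.3 + 0.015×27.6 + 0.08×26.3 = 4.055
Denominator: 1 + 0.0569×31.6 + 0.014×18.4 + 0.015×24.6 + 0.08×8.33 = 4.091
R = 4.055/4.091 = 0.9913 kJ/s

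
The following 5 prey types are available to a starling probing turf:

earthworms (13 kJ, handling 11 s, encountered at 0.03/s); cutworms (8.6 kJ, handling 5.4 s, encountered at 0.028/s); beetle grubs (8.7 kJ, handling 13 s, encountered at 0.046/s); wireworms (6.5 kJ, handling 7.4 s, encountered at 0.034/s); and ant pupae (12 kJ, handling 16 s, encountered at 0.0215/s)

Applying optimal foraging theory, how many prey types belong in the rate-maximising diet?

Profitabilities (E/h, kJ/s): cutworms 1.59, earthworms 1.18, wireworms 0.878, ant pupae 0.75, beetle grubs 0.669. Add prey in this order while the next type's profitability exceeds the intake rate on those already taken.
Rate on top 1: 0.2092. earthworms: 1.18 > 0.2092 → include.
Rate on top 2: 0.4259. wireworms: 0.878 > 0.4259 → include.
Rate on top 3: 0.4916. ant pupae: 0.75 > 0.4916 → include.
Rate on top 4: 0.5344. beetle grubs: 0.669 > 0.5344 → include.
Optimal diet: cutworms, earthworms, wireworms, ant pupae, beetle grubs — 5 of 5 types.

5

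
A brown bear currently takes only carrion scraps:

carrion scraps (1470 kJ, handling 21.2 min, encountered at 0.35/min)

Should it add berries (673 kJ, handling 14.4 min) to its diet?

No

Current rate: (0.35×1470)/(1 + 0.35×21.2) = 61.1 kJ/min.
Profitability of berries: 673/14.4 = 46.74 kJ/min.
46.74 < 61.1, so adding berries would lower the average — exclude it.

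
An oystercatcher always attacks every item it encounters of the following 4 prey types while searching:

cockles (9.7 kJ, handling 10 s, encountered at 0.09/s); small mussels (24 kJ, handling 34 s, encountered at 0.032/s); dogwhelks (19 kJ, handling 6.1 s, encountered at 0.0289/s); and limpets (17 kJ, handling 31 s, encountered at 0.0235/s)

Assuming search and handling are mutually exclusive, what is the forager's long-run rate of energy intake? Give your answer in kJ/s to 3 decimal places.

R = Σλ_iE_i / (1 + Σλ_ih_i)
Numerator: 0.09×9.7 + 0.032×24 + 0.0289×19 + 0.0235×17 = 2.59
Denominator: 1 + 0.09×10 + 0.032×34 + 0.0289×6.1 + 0.0235×31 = 3.893
R = 2.59/3.893 = 0.6652 kJ/s

0.665 kJ/s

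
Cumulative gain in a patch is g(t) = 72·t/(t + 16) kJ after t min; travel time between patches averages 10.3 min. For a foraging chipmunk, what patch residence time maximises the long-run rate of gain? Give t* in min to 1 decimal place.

12.8 min

By the marginal value theorem, leave when the instantaneous gain rate g'(t) equals the habitat-wide average g(t)/(T + t).
g'(t) = 72·16/(t + 16)². Setting 72·16/(t+16)² = 72t/[(t+16)(10.3+t)] gives 16(10.3+t) = t(t+16), so t² = 16×10.3 = 164.8.
t* = √164.8 = 12.84 min.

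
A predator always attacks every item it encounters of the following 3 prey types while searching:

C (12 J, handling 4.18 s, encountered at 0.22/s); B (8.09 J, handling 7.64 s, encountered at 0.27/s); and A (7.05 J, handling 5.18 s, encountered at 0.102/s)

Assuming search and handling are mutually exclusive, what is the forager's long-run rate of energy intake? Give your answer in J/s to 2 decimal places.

1.23 J/s

R = Σλ_iE_i / (1 + Σλ_ih_i)
Numerator: 0.22×12 + 0.27×8.09 + 0.102×7.05 = 5.543
Denominator: 1 + 0.22×4.18 + 0.27×7.64 + 0.102×5.18 = 4.511
R = 5.543/4.511 = 1.229 J/s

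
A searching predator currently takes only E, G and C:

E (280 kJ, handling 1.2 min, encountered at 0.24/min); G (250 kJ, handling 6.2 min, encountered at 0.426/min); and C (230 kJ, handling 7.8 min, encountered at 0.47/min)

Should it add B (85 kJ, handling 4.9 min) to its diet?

Intake rate on the current diet: R = (0.24×280 + 0.426×250 + 0.47×230) / (1 + 0.24×1.2 + 0.426×6.2 + 0.47×7.8) = 281.8/7.595 = 37.1 kJ/min.
Profitability of B: 85/4.9 = 17.35 kJ/min.
Since 17.35 < R, time spent handling B is better spent searching.

No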